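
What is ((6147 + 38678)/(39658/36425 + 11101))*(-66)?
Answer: -3265501250/12254351 ≈ -266.48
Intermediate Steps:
((6147 + 38678)/(39658/36425 + 11101))*(-66) = (44825/(39658*(1/36425) + 11101))*(-66) = (44825/(39658/36425 + 11101))*(-66) = (44825/(404393583/36425))*(-66) = (44825*(36425/404393583))*(-66) = (148431875/36763053)*(-66) = -3265501250/12254351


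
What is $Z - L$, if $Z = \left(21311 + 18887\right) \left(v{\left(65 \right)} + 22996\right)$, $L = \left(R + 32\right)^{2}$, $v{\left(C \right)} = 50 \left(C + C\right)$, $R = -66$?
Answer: $1185679052$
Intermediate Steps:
$v{\left(C \right)} = 100 C$ ($v{\left(C \right)} = 50 \cdot 2 C = 100 C$)
$L = 1156$ ($L = \left(-66 + 32\right)^{2} = \left(-34\right)^{2} = 1156$)
$Z = 1185680208$ ($Z = \left(21311 + 18887\right) \left(100 \cdot 65 + 22996\right) = 40198 \left(6500 + 22996\right) = 40198 \cdot 29496 = 1185680208$)
$Z - L = 1185680208 - 1156 = 1185679052$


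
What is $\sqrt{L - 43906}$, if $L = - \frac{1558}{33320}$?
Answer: $\frac{3 i \sqrt{6908372535}}{1190} \approx 209.54 i$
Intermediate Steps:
$L = - \frac{779}{16660}$ ($L = \left(-1558\right) \frac{1}{33320} = - \frac{779}{16660} \approx -0.046759$)
$\sqrt{L - 43906} = \sqrt{- \frac{779}{16660} - 43906} = \sqrt{- \frac{731474739}{16660}} = \frac{3 i \sqrt{6908372535}}{1190}$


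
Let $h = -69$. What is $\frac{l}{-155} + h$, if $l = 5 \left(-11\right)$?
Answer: $- \frac{2128}{31} \approx -68.645$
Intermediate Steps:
$l = -55$
$\frac{l}{-155} + h = - \frac{55}{-155} - 69 = \left(-55\right) \left(- \frac{1}{155}\right) - 69 = \frac{11}{31} - 69 = - \frac{2128}{31}$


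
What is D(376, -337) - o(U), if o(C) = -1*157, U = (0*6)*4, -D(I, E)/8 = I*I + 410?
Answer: -1134131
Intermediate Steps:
D(I, E) = -3280 - 8*I**2 (D(I, E) = -8*(I*I + 410) = -8*(I**2 + 410) = -8*(410 + I**2) = -3280 - 8*I**2)
U = 0 (U = 0*4 = 0)
o(C) = -157
D(376, -337) - o(U) = (-3280 - 8*376**2) - 1*(-157) = (-3280 - 8*141376) + 157 = (-3280 - 1131008) + 157 = -1134288 + 157 = -1134131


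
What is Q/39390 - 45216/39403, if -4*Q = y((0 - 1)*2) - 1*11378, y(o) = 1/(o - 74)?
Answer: -13009456107/12098297120 ≈ -1.0753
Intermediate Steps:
y(o) = 1/(-74 + o)
Q = 864729/304 (Q = -(1/(-74 + (0 - 1)*2) - 1*11378)/4 = -(1/(-74 - 1*2) - 11378)/4 = -(1/(-74 - 2) - 11378)/4 = -(1/(-76) - 11378)/4 = -(-1/76 - 11378)/4 = -1/4*(-864729/76) = 864729/304 ≈ 2844.5)
Q/39390 - 45216/39403 = (864729/304)/39390 - 45216/39403 = (864729/304)*(1/39390) - 45216*1/39403 = 288243/3991520 - 45216/39403 = -13009456107/12098297120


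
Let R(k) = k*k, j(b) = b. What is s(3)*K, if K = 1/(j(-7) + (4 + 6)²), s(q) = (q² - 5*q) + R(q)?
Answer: 1/31 ≈ 0.032258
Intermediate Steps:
R(k) = k²
s(q) = -5*q + 2*q² (s(q) = (q² - 5*q) + q² = -5*q + 2*q²)
K = 1/93 (K = 1/(-7 + (4 + 6)²) = 1/(-7 + 10²) = 1/(-7 + 100) = 1/93 ≈ 0.010753)
s(3)*K = (3*(-5 + 2*3))*(1/93) = (3*(-5 + 6))*(1/93) = (3*1)*(1/93) = 3*(1/93) = 1/31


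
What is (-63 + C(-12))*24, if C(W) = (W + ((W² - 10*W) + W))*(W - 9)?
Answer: -122472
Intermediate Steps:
C(W) = (-9 + W)*(W² - 8*W) (C(W) = (W + (W² - 9*W))*(-9 + W) = (W² - 8*W)*(-9 + W) = (-9 + W)*(W² - 8*W))
(-63 + C(-12))*24 = (-63 - 12*(72 + (-12)² - 17*(-12)))*24 = (-63 - 12*(72 + 144 + 204))*24 = (-63 - 12*420)*24 = (-63 - 5040)*24 = -5103*24 = -122472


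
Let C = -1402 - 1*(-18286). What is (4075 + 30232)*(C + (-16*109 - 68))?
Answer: 517075104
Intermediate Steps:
C = 16884 (C = -1402 + 18286 = 16884)
(4075 + 30232)*(C + (-16*109 - 68)) = (4075 + 30232)*(16884 + (-16*109 - 68)) = 34307*(16884 + (-1744 - 68)) = 34307*(16884 - 1812) = 34307*15072 = 517075104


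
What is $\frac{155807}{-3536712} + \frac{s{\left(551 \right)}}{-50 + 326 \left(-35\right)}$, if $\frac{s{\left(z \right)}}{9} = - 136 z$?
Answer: $\frac{198621492139}{3377559960} \approx 58.806$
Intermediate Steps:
$s{\left(z \right)} = - 1224 z$ ($s{\left(z \right)} = 9 \left(- 136 z\right) = - 1224 z$)
$\frac{155807}{-3536712} + \frac{s{\left(551 \right)}}{-50 + 326 \left(-35\right)} = \frac{155807}{-3536712} + \frac{\left(-1224\right) 551}{-50 + 326 \left(-35\right)} = 155807 \left(- \frac{1}{3536712}\right) - \frac{674424}{-50 - 11410} = - \frac{155807}{3536712} - \frac{674424}{-11460} = - \frac{155807}{3536712} - - \frac{56202}{955} = - \frac{155807}{3536712} + \frac{56202}{955} = \frac{198621492139}{3377559960}$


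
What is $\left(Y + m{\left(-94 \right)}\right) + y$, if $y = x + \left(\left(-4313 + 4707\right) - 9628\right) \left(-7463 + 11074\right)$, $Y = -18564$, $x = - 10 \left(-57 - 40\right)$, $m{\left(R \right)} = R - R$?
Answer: $-33361568$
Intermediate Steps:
$m{\left(R \right)} = 0$
$x = 970$ ($x = \left(-10\right) \left(-97\right) = 970$)
$y = -33343004$ ($y = 970 + \left(\left(-4313 + 4707\right) - 9628\right) \left(-7463 + 11074\right) = 970 + \left(394 - 9628\right) 3611 = 970 - 33343974 = -33343004$)
$\left(Y + m{\left(-94 \right)}\right) + y = \left(-18564 + 0\right) - 33343004 = -18564 - 33343004 = -33361568$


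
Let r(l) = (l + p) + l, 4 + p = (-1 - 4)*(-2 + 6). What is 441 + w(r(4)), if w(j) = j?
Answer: 425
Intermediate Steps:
p = -24 (p = -4 + (-1 - 4)*(-2 + 6) = -4 - 5*4 = -4 - 20 = -24)
r(l) = -24 + 2*l (r(l) = (l - 24) + l = (-24 + l) + l = -24 + 2*l)
441 + w(r(4)) = 441 + (-24 + 2*4) = 441 + (-24 + 8) = 441 - 16 = 425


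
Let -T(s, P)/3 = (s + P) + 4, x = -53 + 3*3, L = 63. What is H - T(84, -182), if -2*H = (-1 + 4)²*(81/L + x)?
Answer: -1257/14 ≈ -89.786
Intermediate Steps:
x = -44 (x = -53 + 9 = -44)
T(s, P) = -12 - 3*P - 3*s (T(s, P) = -3*((s + P) + 4) = -3*((P + s) + 4) = -3*(4 + P + s) = -12 - 3*P - 3*s)
H = 2691/14 (H = -(-1 + 4)²*(81/63 - 44)/2 = -3²*(81*(1/63) - 44)/2 = -9*(9/7 - 44)/2 = -9*(-299)/(2*7) = -½*(-2691/7) = 2691/14 ≈ 192.21)
H - T(84, -182) = 2691/14 - (-12 - 3*(-182) - 3*84) = 2691/14 - (-12 + 546 - 252) = 2691/14 - 1*282 = 2691/14 - 282 = -1257/14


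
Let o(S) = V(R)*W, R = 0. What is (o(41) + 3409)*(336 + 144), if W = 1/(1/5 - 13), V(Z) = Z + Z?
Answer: 1636320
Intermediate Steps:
V(Z) = 2*Z
W = -5/64 (W = 1/(⅕ - 13) = 1/(-64/5) = -5/64 ≈ -0.078125)
o(S) = 0 (o(S) = (2*0)*(-5/64) = 0*(-5/64) = 0)
(o(41) + 3409)*(336 + 144) = (0 + 3409)*(336 + 144) = 3409*480 = 1636320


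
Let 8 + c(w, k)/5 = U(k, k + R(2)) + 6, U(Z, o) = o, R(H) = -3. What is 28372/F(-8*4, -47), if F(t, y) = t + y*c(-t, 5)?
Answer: -7093/8 ≈ -886.63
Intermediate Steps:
c(w, k) = -25 + 5*k (c(w, k) = -40 + 5*((k - 3) + 6) = -40 + 5*((-3 + k) + 6) = -40 + 5*(3 + k) = -40 + (15 + 5*k) = -25 + 5*k)
F(t, y) = t (F(t, y) = t + y*(-25 + 5*5) = t + y*(-25 + 25) = t + y*0 = t + 0 = t)
28372/F(-8*4, -47) = 28372/((-8*4)) = 28372/(-32) = 28372*(-1/32) = -7093/8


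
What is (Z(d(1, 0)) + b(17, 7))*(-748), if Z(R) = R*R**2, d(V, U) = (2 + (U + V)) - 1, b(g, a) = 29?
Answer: -27676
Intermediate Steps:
d(V, U) = 1 + U + V (d(V, U) = (2 + U + V) - 1 = 1 + U + V)
Z(R) = R**3
(Z(d(1, 0)) + b(17, 7))*(-748) = ((1 + 0 + 1)**3 + 29)*(-748) = (2**3 + 29)*(-748) = (8 + 29)*(-748) = 37*(-748) = -27676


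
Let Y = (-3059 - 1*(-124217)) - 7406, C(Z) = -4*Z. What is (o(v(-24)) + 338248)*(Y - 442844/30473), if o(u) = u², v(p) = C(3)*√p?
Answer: 1160362908674784/30473 ≈ 3.8078e+10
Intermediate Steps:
v(p) = -12*√p (v(p) = (-4*3)*√p = -12*√p)
Y = 113752 (Y = (-3059 + 124217) - 7406 = 121158 - 7406 = 113752)
(o(v(-24)) + 338248)*(Y - 442844/30473) = ((-24*I*√6)² + 338248)*(113752 - 442844/30473) = (-3456 + 338248)*(3465921852/30473) = 334792*(3465921852/30473) = 1160362908674784/30473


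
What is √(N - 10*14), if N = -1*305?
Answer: I*√445 ≈ 21.095*I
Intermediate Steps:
N = -305
√(N - 10*14) = √(-305 - 10*14) = √(-305 - 140) = √(-445) = I*√445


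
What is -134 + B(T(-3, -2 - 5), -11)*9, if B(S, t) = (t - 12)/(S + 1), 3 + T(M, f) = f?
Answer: -111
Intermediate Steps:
T(M, f) = -3 + f
B(S, t) = (-12 + t)/(1 + S)
-134 + B(T(-3, -2 - 5), -11)*9 = -134 + ((-12 - 11)/(1 + (-3 + (-2 - 5))))*9 = -134 + (-23/(1 + (-3 - 7)))*9 = -134 + (-23/(1 - 10))*9 = -134 + (-23/(-9))*9 = -134 - ⅑*(-23)*9 = -134 + (23/9)*9 = -134 + 23 = -111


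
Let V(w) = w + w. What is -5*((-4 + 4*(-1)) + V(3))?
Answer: 10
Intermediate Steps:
V(w) = 2*w
-5*((-4 + 4*(-1)) + V(3)) = -5*((-4 + 4*(-1)) + 2*3) = -5*((-4 - 4) + 6) = -5*(-8 + 6) = -5*(-2) = 10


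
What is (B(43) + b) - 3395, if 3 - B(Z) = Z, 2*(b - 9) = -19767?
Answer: -26619/2 ≈ -13310.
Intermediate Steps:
b = -19749/2 (b = 9 + (½)*(-19767) = 9 - 19767/2 = -19749/2 ≈ -9874.5)
B(Z) = 3 - Z
(B(43) + b) - 3395 = ((3 - 1*43) - 19749/2) - 3395 = ((3 - 43) - 19749/2) - 3395 = (-40 - 19749/2) - 3395 = -19829/2 - 3395 = -26619/2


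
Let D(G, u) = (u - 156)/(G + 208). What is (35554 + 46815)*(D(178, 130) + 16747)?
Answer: 266229622302/193 ≈ 1.3794e+9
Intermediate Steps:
D(G, u) = (-156 + u)/(208 + G)
(35554 + 46815)*(D(178, 130) + 16747) = (35554 + 46815)*((-156 + 130)/(208 + 178) + 16747) = 82369*(-26/386 + 16747) = 82369*((1/386)*(-26) + 16747) = 82369*(-13/193 + 16747) = 82369*(3232158/193) = 266229622302/193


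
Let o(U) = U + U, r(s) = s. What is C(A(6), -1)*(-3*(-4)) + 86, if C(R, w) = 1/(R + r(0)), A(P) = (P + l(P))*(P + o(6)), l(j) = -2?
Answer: 517/6 ≈ 86.167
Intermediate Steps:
o(U) = 2*U
A(P) = (-2 + P)*(12 + P) (A(P) = (P - 2)*(P + 2*6) = (-2 + P)*(P + 12) = (-2 + P)*(12 + P))
C(R, w) = 1/R (C(R, w) = 1/(R + 0) = 1/R)
C(A(6), -1)*(-3*(-4)) + 86 = (-3*(-4))/(-24 + 6² + 10*6) + 86 = 12/(-24 + 36 + 60) + 86 = 12/72 + 86 = (1/72)*12 + 86 = ⅙ + 86 = 517/6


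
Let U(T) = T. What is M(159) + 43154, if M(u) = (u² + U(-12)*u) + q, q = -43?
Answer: 66484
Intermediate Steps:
M(u) = -43 + u² - 12*u (M(u) = (u² - 12*u) - 43 = -43 + u² - 12*u)
M(159) + 43154 = (-43 + 159² - 12*159) + 43154 = (-43 + 25281 - 1908) + 43154 = 23330 + 43154 = 66484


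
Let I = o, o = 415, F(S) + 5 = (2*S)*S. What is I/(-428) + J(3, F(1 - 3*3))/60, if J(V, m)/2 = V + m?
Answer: 6913/2140 ≈ 3.2304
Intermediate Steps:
F(S) = -5 + 2*S**2 (F(S) = -5 + (2*S)*S = -5 + 2*S**2)
J(V, m) = 2*V + 2*m (J(V, m) = 2*(V + m) = 2*V + 2*m)
I = 415
I/(-428) + J(3, F(1 - 3*3))/60 = 415/(-428) + (2*3 + 2*(-5 + 2*(1 - 3*3)**2))/60 = 415*(-1/428) + (6 + 2*(-5 + 2*(1 - 9)**2))*(1/60) = -415/428 + (6 + 2*(-5 + 2*(-8)**2))*(1/60) = -415/428 + (6 + 2*(-5 + 2*64))*(1/60) = -415/428 + (6 + 2*(-5 + 128))*(1/60) = -415/428 + (6 + 2*123)*(1/60) = -415/428 + (6 + 246)*(1/60) = -415/428 + 252*(1/60) = -415/428 + 21/5 = 6913/2140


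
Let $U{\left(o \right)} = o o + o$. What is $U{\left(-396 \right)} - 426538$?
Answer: $-270118$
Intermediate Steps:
$U{\left(o \right)} = o + o^{2}$ ($U{\left(o \right)} = o^{2} + o = o + o^{2}$)
$U{\left(-396 \right)} - 426538 = - 396 \left(1 - 396\right) - 426538 = \left(-396\right) \left(-395\right) - 426538 = 156420 - 426538 = -270118$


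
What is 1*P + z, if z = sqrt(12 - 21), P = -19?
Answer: -19 + 3*I ≈ -19.0 + 3.0*I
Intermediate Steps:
z = 3*I (z = sqrt(-9) = 3*I ≈ 3.0*I)
1*P + z = 1*(-19) + 3*I = -19 + 3*I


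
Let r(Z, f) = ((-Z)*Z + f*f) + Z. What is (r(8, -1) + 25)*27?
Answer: -810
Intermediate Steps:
r(Z, f) = Z + f² - Z² (r(Z, f) = (-Z² + f²) + Z = (f² - Z²) + Z = Z + f² - Z²)
(r(8, -1) + 25)*27 = ((8 + (-1)² - 1*8²) + 25)*27 = ((8 + 1 - 1*64) + 25)*27 = ((8 + 1 - 64) + 25)*27 = (-55 + 25)*27 = -30*27 = -810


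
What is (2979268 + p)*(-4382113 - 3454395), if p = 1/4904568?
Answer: -28626807796961795575/1226142 ≈ -2.3347e+13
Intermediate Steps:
p = 1/4904568 ≈ 2.0389e-7
(2979268 + p)*(-4382113 - 3454395) = (2979268 + 1/4904568)*(-4382113 - 3454395) = (14612022496225/4904568)*(-7836508) = -28626807796961795575/1226142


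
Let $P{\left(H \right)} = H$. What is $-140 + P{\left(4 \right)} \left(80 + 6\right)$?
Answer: $204$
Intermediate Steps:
$-140 + P{\left(4 \right)} \left(80 + 6\right) = -140 + 4 \left(80 + 6\right) = -140 + 4 \cdot 86 = -140 + 344 = 204$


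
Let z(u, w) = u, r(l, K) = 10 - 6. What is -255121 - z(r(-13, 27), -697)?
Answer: -255125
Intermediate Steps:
r(l, K) = 4
-255121 - z(r(-13, 27), -697) = -255121 - 1*4 = -255121 - 4 = -255125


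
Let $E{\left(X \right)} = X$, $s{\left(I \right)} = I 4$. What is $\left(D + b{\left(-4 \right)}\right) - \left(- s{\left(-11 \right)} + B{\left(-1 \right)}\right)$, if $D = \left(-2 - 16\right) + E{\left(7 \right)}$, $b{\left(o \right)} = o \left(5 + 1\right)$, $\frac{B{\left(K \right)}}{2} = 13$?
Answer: $-105$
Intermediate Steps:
$B{\left(K \right)} = 26$ ($B{\left(K \right)} = 2 \cdot 13 = 26$)
$s{\left(I \right)} = 4 I$
$b{\left(o \right)} = 6 o$ ($b{\left(o \right)} = o 6 = 6 o$)
$D = -11$ ($D = \left(-2 - 16\right) + 7 = -18 + 7 = -11$)
$\left(D + b{\left(-4 \right)}\right) - \left(- s{\left(-11 \right)} + B{\left(-1 \right)}\right) = \left(-11 + 6 \left(-4\right)\right) + \left(4 \left(-11\right) - 26\right) = \left(-11 - 24\right) - 70 = -35 - 70 = -105$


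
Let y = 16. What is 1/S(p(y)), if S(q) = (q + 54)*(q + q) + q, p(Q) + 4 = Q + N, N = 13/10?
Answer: 25/45087 ≈ 0.00055448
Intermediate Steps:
N = 13/10 (N = 13*(⅒) = 13/10 ≈ 1.3000)
p(Q) = -27/10 + Q (p(Q) = -4 + (Q + 13/10) = -4 + (13/10 + Q) = -27/10 + Q)
S(q) = q + 2*q*(54 + q) (S(q) = (54 + q)*(2*q) + q = 2*q*(54 + q) + q = q + 2*q*(54 + q))
1/S(p(y)) = 1/((-27/10 + 16)*(109 + 2*(-27/10 + 16))) = 1/(133*(109 + 2*(133/10))/10) = 1/(133*(109 + 133/5)/10) = 1/((133/10)*(678/5)) = 1/(45087/25) = 25/45087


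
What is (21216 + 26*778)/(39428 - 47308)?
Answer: -10361/1970 ≈ -5.2594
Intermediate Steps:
(21216 + 26*778)/(39428 - 47308) = (21216 + 20228)/(-7880) = 41444*(-1/7880) = -10361/1970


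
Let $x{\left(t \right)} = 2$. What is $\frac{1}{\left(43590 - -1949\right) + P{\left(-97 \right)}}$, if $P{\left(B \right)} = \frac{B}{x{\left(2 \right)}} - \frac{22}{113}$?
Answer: $\frac{226}{10280809} \approx 2.1983 \cdot 10^{-5}$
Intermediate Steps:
$P{\left(B \right)} = - \frac{22}{113} + \frac{B}{2}$ ($P{\left(B \right)} = \frac{B}{2} - \frac{22}{113} = - \frac{22}{113} + \frac{B}{2}$)
$\frac{1}{\left(43590 - -1949\right) + P{\left(-97 \right)}} = \frac{1}{\left(43590 - -1949\right) + \left(- \frac{22}{113} + \frac{1}{2} \left(-97\right)\right)} = \frac{1}{\left(43590 + 1949\right) - \frac{11005}{226}} = \frac{1}{45539 - \frac{11005}{226}} = \frac{1}{\frac{10280809}{226}} = \frac{226}{10280809}$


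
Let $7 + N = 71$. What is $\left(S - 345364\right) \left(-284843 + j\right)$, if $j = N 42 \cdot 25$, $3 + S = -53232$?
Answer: $86752282157$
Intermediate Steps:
$S = -53235$ ($S = -3 - 53232 = -53235$)
$N = 64$ ($N = -7 + 71 = 64$)
$j = 67200$ ($j = 64 \cdot 42 \cdot 25 = 2688 \cdot 25 = 67200$)
$\left(S - 345364\right) \left(-284843 + j\right) = \left(-53235 - 345364\right) \left(-284843 + 67200\right) = \left(-398599\right) \left(-217643\right) = 86752282157$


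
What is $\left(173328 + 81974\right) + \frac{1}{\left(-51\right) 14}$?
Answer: $\frac{182285627}{714} \approx 2.553 \cdot 10^{5}$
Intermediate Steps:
$\left(173328 + 81974\right) + \frac{1}{\left(-51\right) 14} = 255302 + \frac{1}{-714} = 255302 - \frac{1}{714} = \frac{182285627}{714}$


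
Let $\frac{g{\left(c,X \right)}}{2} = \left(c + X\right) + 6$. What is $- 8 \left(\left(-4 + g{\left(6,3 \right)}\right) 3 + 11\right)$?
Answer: $-712$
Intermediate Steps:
$g{\left(c,X \right)} = 12 + 2 X + 2 c$ ($g{\left(c,X \right)} = 2 \left(\left(c + X\right) + 6\right) = 2 \left(\left(X + c\right) + 6\right) = 2 \left(6 + X + c\right) = 12 + 2 X + 2 c$)
$- 8 \left(\left(-4 + g{\left(6,3 \right)}\right) 3 + 11\right) = - 8 \left(\left(-4 + \left(12 + 2 \cdot 3 + 2 \cdot 6\right)\right) 3 + 11\right) = - 8 \left(\left(-4 + \left(12 + 6 + 12\right)\right) 3 + 11\right) = - 8 \left(\left(-4 + 30\right) 3 + 11\right) = - 8 \left(26 \cdot 3 + 11\right) = - 8 \left(78 + 11\right) = \left(-8\right) 89 = -712$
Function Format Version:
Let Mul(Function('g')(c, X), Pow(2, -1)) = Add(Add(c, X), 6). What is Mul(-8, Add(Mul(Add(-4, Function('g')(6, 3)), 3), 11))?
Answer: -712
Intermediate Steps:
Function('g')(c, X) = Add(12, Mul(2, X), Mul(2, c)) (Function('g')(c, X) = Mul(2, Add(Add(c, X), 6)) = Mul(2, Add(Add(X, c), 6)) = Mul(2, Add(6, X, c)) = Add(12, Mul(2, X), Mul(2, c)))
Mul(-8, Add(Mul(Add(-4, Function('g')(6, 3)), 3), 11)) = Mul(-8, Add(Mul(Add(-4, Add(12, Mul(2, 3), Mul(2, 6))), 3), 11)) = Mul(-8, Add(Mul(Add(-4, Add(12, 6, 12)), 3), 11)) = Mul(-8, Add(Mul(Add(-4, 30), 3), 11)) = Mul(-8, Add(Mul(26, 3), 11)) = Mul(-8, Add(78, 11)) = Mul(-8, 89) = -712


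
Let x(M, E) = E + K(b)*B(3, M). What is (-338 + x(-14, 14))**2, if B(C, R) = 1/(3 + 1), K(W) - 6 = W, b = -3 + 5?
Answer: 103684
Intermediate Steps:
b = 2
K(W) = 6 + W
B(C, R) = 1/4
x(M, E) = 2 + E (x(M, E) = E + (6 + 2)*(1/4) = E + 8*(1/4) = E + 2 = 2 + E)
(-338 + x(-14, 14))**2 = (-338 + (2 + 14))**2 = (-338 + 16)**2 = (-322)**2 = 103684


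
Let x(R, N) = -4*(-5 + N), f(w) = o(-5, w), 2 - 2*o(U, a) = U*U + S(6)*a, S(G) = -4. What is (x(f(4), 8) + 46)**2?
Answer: 1156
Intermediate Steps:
o(U, a) = 1 + 2*a - U**2/2 (o(U, a) = 1 - (U*U - 4*a)/2 = 1 - (U**2 - 4*a)/2 = 1 + (2*a - U**2/2) = 1 + 2*a - U**2/2)
f(w) = -23/2 + 2*w (f(w) = 1 + 2*w - 1/2*(-5)**2 = 1 + 2*w - 1/2*25 = 1 + 2*w - 25/2 = -23/2 + 2*w)
x(R, N) = 20 - 4*N
(x(f(4), 8) + 46)**2 = ((20 - 4*8) + 46)**2 = ((20 - 32) + 46)**2 = (-12 + 46)**2 = 34**2 = 1156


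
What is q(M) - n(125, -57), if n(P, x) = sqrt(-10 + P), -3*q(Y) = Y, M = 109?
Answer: -109/3 - sqrt(115) ≈ -47.057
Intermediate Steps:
q(Y) = -Y/3
q(M) - n(125, -57) = -1/3*109 - sqrt(-10 + 125) = -109/3 - sqrt(115)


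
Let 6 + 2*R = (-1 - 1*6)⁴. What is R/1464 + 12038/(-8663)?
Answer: -14499379/25365264 ≈ -0.57162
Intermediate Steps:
R = 2395/2 (R = -3 + (-1 - 1*6)⁴/2 = -3 + (-1 - 6)⁴/2 = -3 + (½)*(-7)⁴ = -3 + (½)*2401 = -3 + 2401/2 = 2395/2 ≈ 1197.5)
R/1464 + 12038/(-8663) = (2395/2)/1464 + 12038/(-8663) = (2395/2)*(1/1464) + 12038*(-1/8663) = 2395/2928 - 12038/8663 = -14499379/25365264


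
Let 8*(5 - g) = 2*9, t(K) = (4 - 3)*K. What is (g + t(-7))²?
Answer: 289/16 ≈ 18.063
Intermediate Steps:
t(K) = K (t(K) = 1*K = K)
g = 11/4 (g = 5 - 9/4 = 11/4 ≈ 2.7500)
(g + t(-7))² = (11/4 - 7)² = (-17/4)² = 289/16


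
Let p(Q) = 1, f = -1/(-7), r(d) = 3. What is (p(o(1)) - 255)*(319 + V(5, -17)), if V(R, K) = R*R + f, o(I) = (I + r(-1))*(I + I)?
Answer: -611886/7 ≈ -87412.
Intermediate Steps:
f = 1/7 (f = -1*(-1/7) = 1/7 ≈ 0.14286)
o(I) = 2*I*(3 + I) (o(I) = (I + 3)*(I + I) = (3 + I)*(2*I) = 2*I*(3 + I))
V(R, K) = 1/7 + R**2 (V(R, K) = R*R + 1/7 = R**2 + 1/7 = 1/7 + R**2)
(p(o(1)) - 255)*(319 + V(5, -17)) = (1 - 255)*(319 + (1/7 + 5**2)) = -254*(319 + (1/7 + 25)) = -254*(319 + 176/7) = -254*2409/7 = -611886/7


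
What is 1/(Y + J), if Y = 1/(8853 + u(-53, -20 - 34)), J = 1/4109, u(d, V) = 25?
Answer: 36479702/12987 ≈ 2808.9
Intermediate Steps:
J = 1/4109 ≈ 0.00024337
Y = 1/8878 (Y = 1/(8853 + 25) = 1/8878 ≈ 0.00011264)
1/(Y + J) = 1/(1/8878 + 1/4109) = 1/(12987/36479702) = 36479702/12987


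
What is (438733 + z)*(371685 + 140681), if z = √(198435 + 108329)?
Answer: 224791872278 + 1024732*√76691 ≈ 2.2508e+11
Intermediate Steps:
z = 2*√76691 (z = √306764 = 2*√76691 ≈ 553.86)
(438733 + z)*(371685 + 140681) = (438733 + 2*√76691)*(371685 + 140681) = (438733 + 2*√76691)*512366 = 224791872278 + 1024732*√76691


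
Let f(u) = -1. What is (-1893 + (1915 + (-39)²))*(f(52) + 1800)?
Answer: 2775857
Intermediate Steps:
(-1893 + (1915 + (-39)²))*(f(52) + 1800) = (-1893 + (1915 + (-39)²))*(-1 + 1800) = (-1893 + (1915 + 1521))*1799 = (-1893 + 3436)*1799 = 1543*1799 = 2775857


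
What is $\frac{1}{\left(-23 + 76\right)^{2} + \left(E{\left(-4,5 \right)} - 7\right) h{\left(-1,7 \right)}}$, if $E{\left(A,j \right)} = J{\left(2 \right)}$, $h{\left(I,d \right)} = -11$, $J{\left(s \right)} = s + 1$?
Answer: $\frac{1}{2853} \approx 0.00035051$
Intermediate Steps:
$J{\left(s \right)} = 1 + s$
$E{\left(A,j \right)} = 3$ ($E{\left(A,j \right)} = 1 + 2 = 3$)
$\frac{1}{\left(-23 + 76\right)^{2} + \left(E{\left(-4,5 \right)} - 7\right) h{\left(-1,7 \right)}} = \frac{1}{\left(-23 + 76\right)^{2} + \left(3 - 7\right) \left(-11\right)} = \frac{1}{53^{2} - -44} = \frac{1}{2809 + 44} = \frac{1}{2853}$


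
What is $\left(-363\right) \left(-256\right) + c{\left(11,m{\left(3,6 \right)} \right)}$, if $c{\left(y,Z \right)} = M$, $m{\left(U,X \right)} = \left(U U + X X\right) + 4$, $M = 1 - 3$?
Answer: $92926$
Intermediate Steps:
$M = -2$ ($M = 1 - 3 = -2$)
$m{\left(U,X \right)} = 4 + U^{2} + X^{2}$ ($m{\left(U,X \right)} = \left(U^{2} + X^{2}\right) + 4 = 4 + U^{2} + X^{2}$)
$c{\left(y,Z \right)} = -2$
$\left(-363\right) \left(-256\right) + c{\left(11,m{\left(3,6 \right)} \right)} = \left(-363\right) \left(-256\right) - 2 = 92928 - 2 = 92926$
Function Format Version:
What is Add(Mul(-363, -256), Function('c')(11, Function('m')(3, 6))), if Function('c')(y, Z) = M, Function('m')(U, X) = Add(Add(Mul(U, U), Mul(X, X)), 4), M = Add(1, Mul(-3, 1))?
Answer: 92926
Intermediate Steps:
M = -2 (M = Add(1, -3) = -2)
Function('m')(U, X) = Add(4, Pow(U, 2), Pow(X, 2)) (Function('m')(U, X) = Add(Add(Pow(U, 2), Pow(X, 2)), 4) = Add(4, Pow(U, 2), Pow(X, 2)))
Function('c')(y, Z) = -2
Add(Mul(-363, -256), Function('c')(11, Function('m')(3, 6))) = Add(Mul(-363, -256), -2) = Add(92928, -2) = 92926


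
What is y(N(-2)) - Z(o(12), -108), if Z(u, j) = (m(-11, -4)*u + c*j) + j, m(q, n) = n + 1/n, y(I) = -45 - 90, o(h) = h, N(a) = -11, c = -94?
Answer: -10128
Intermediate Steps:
y(I) = -135
Z(u, j) = -93*j - 17*u/4 (Z(u, j) = ((-4 + 1/(-4))*u - 94*j) + j = ((-4 - ¼)*u - 94*j) + j = (-17*u/4 - 94*j) + j = (-94*j - 17*u/4) + j = -93*j - 17*u/4)
y(N(-2)) - Z(o(12), -108) = -135 - (-93*(-108) - 17/4*12) = -135 - (10044 - 51) = -135 - 1*9993 = -135 - 9993 = -10128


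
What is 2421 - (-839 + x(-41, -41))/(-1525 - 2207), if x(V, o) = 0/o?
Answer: 9034333/3732 ≈ 2420.8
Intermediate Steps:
x(V, o) = 0
2421 - (-839 + x(-41, -41))/(-1525 - 2207) = 2421 - (-839 + 0)/(-1525 - 2207) = 2421 - (-839)/(-3732) = 2421 - (-839)*(-1)/3732 = 2421 - 1*839/3732 = 2421 - 839/3732 = 9034333/3732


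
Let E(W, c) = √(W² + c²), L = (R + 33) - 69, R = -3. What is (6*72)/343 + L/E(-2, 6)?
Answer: 432/343 - 39*√10/20 ≈ -4.9070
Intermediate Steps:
L = -39 (L = (-3 + 33) - 69 = 30 - 69 = -39)
(6*72)/343 + L/E(-2, 6) = (6*72)/343 - 39/√((-2)² + 6²) = 432*(1/343) - 39/√(4 + 36) = 432/343 - 39*√10/20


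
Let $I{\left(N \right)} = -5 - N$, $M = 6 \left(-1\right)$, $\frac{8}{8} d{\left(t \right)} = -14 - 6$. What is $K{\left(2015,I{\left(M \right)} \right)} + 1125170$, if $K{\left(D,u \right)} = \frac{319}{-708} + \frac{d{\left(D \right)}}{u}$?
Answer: $\frac{796605881}{708} \approx 1.1252 \cdot 10^{6}$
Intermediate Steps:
$d{\left(t \right)} = -20$ ($d{\left(t \right)} = -14 - 6 = -20$)
$M = -6$
$K{\left(D,u \right)} = - \frac{319}{708} - \frac{20}{u}$ ($K{\left(D,u \right)} = \frac{319}{-708} - \frac{20}{u} = 319 \left(- \frac{1}{708}\right) - \frac{20}{u} = - \frac{319}{708} - \frac{20}{u}$)
$K{\left(2015,I{\left(M \right)} \right)} + 1125170 = \left(- \frac{319}{708} - \frac{20}{-5 - -6}\right) + 1125170 = \left(- \frac{319}{708} - \frac{20}{-5 + 6}\right) + 1125170 = \left(- \frac{319}{708} - \frac{20}{1}\right) + 1125170 = \left(- \frac{319}{708} - 20\right) + 1125170 = - \frac{14479}{708} + 1125170 = \frac{796605881}{708}$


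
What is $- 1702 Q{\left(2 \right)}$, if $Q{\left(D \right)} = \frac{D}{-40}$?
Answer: $\frac{851}{10} \approx 85.1$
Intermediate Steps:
$Q{\left(D \right)} = - \frac{D}{40}$ ($Q{\left(D \right)} = D \left(- \frac{1}{40}\right) = - \frac{D}{40}$)
$- 1702 Q{\left(2 \right)} = - 1702 \left(\left(- \frac{1}{40}\right) 2\right) = \left(-1702\right) \left(- \frac{1}{20}\right) = \frac{851}{10}$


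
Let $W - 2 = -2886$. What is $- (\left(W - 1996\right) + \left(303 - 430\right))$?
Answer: $5007$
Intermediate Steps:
$W = -2884$ ($W = 2 - 2886 = -2884$)
$- (\left(W - 1996\right) + \left(303 - 430\right)) = - (\left(-2884 - 1996\right) + \left(303 - 430\right)) = - (-4880 - 127) = \left(-1\right) \left(-5007\right) = 5007$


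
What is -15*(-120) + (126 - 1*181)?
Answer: 1745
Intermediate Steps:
-15*(-120) + (126 - 1*181) = 1800 + (126 - 181) = 1800 - 55 = 1745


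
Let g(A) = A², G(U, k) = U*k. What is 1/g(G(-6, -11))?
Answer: 1/4356 ≈ 0.00022957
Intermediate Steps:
1/g(G(-6, -11)) = 1/((-6*(-11))²) = 1/(66²) = 1/4356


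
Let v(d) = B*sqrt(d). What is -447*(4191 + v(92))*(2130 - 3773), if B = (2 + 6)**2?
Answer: 3077958411 + 94005888*sqrt(23) ≈ 3.5288e+9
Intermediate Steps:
B = 64 (B = 8**2 = 64)
v(d) = 64*sqrt(d)
-447*(4191 + v(92))*(2130 - 3773) = -447*(4191 + 64*sqrt(92))*(2130 - 3773) = -447*(4191 + 64*(2*sqrt(23)))*(-1643) = -447*(4191 + 128*sqrt(23))*(-1643) = -447*(-6885813 - 210304*sqrt(23)) = 3077958411 + 94005888*sqrt(23)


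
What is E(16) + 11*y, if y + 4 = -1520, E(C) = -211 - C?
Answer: -16991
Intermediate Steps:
y = -1524 (y = -4 - 1520 = -1524)
E(16) + 11*y = (-211 - 1*16) + 11*(-1524) = (-211 - 16) - 16764 = -227 - 16764 = -16991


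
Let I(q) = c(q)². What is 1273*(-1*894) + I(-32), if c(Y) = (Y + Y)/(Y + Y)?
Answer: -1138061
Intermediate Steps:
c(Y) = 1 (c(Y) = (2*Y)/((2*Y)) = (2*Y)*(1/(2*Y)) = 1)
I(q) = 1 (I(q) = 1² = 1)
1273*(-1*894) + I(-32) = 1273*(-1*894) + 1 = 1273*(-894) + 1 = -1138062 + 1 = -1138061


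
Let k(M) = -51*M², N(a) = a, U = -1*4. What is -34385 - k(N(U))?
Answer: -33569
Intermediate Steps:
U = -4
-34385 - k(N(U)) = -34385 - (-51)*(-4)² = -34385 - (-51)*16 = -34385 - 1*(-816) = -34385 + 816 = -33569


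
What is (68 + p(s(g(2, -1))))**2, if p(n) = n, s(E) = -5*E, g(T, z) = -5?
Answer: 8649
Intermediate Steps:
(68 + p(s(g(2, -1))))**2 = (68 - 5*(-5))**2 = (68 + 25)**2 = 93**2 = 8649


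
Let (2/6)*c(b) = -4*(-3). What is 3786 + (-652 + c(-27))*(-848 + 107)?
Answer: 460242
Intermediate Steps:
c(b) = 36 (c(b) = 3*(-4*(-3)) = 3*12 = 36)
3786 + (-652 + c(-27))*(-848 + 107) = 3786 + (-652 + 36)*(-848 + 107) = 3786 - 616*(-741) = 3786 + 456456 = 460242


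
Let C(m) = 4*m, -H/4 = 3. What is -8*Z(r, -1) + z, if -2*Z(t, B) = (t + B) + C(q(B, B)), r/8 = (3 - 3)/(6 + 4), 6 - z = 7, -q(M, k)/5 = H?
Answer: 955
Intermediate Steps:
H = -12 (H = -4*3 = -12)
q(M, k) = 60 (q(M, k) = -5*(-12) = 60)
z = -1 (z = 6 - 1*7 = 6 - 7 = -1)
r = 0 (r = 8*((3 - 3)/(6 + 4)) = 8*(0/10) = 8*(0*(1/10)) = 8*0 = 0)
Z(t, B) = -120 - B/2 - t/2 (Z(t, B) = -((t + B) + 4*60)/2 = -((B + t) + 240)/2 = -(240 + B + t)/2 = -120 - B/2 - t/2)
-8*Z(r, -1) + z = -8*(-120 - 1/2*(-1) - 1/2*0) - 1 = -8*(-120 + 1/2 + 0) - 1 = -8*(-239/2) - 1 = 956 - 1 = 955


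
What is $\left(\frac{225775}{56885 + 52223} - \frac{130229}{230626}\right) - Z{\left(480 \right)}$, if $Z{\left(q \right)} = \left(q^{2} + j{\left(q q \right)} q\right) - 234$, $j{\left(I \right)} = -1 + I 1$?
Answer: $- \frac{126755533645215985}{1143779164} \approx -1.1082 \cdot 10^{8}$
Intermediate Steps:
$j{\left(I \right)} = -1 + I$
$Z{\left(q \right)} = -234 + q^{2} + q \left(-1 + q^{2}\right)$ ($Z{\left(q \right)} = \left(q^{2} + \left(-1 + q q\right) q\right) - 234 = \left(q^{2} + \left(-1 + q^{2}\right) q\right) - 234 = \left(q^{2} + q \left(-1 + q^{2}\right)\right) - 234 = -234 + q^{2} + q \left(-1 + q^{2}\right)$)
$\left(\frac{225775}{56885 + 52223} - \frac{130229}{230626}\right) - Z{\left(480 \right)} = \left(\frac{225775}{56885 + 52223} - \frac{130229}{230626}\right) - \left(-234 + 480^{2} + 480^{3} - 480\right) = \left(\frac{225775}{109108} - \frac{11839}{20966}\right) - \left(-234 + 230400 + 110592000 - 480\right) = \left(225775 \cdot \frac{1}{109108} - \frac{11839}{20966}\right) - 110821686 = \left(\frac{225775}{109108} - \frac{11839}{20966}\right) - 110821686 = \frac{1720934519}{1143779164} - 110821686 = - \frac{126755533645215985}{1143779164}$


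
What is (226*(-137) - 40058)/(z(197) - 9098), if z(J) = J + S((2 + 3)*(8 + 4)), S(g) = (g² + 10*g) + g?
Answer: 71020/4641 ≈ 15.303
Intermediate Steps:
S(g) = g² + 11*g
z(J) = 4260 + J (z(J) = J + ((2 + 3)*(8 + 4))*(11 + (2 + 3)*(8 + 4)) = J + (5*12)*(11 + 5*12) = J + 60*(11 + 60) = J + 60*71 = J + 4260 = 4260 + J)
(226*(-137) - 40058)/(z(197) - 9098) = (226*(-137) - 40058)/((4260 + 197) - 9098) = (-30962 - 40058)/(4457 - 9098) = -71020/(-4641) = -71020*(-1/4641) = 71020/4641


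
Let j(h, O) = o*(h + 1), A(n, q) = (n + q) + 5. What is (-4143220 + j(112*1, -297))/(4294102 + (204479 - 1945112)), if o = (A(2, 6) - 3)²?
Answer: -4131920/2553469 ≈ -1.6182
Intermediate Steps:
A(n, q) = 5 + n + q
o = 100 (o = ((5 + 2 + 6) - 3)² = (13 - 3)² = 10² = 100)
j(h, O) = 100 + 100*h (j(h, O) = 100*(h + 1) = 100*(1 + h) = 100 + 100*h)
(-4143220 + j(112*1, -297))/(4294102 + (204479 - 1945112)) = (-4143220 + (100 + 100*(112*1)))/(4294102 + (204479 - 1945112)) = (-4143220 + (100 + 100*112))/(4294102 - 1740633) = (-4143220 + (100 + 11200))/2553469 = (-4143220 + 11300)*(1/2553469) = -4131920*1/2553469 = -4131920/2553469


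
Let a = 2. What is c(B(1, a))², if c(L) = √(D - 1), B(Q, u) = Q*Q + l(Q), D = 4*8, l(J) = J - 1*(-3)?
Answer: 31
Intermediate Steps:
l(J) = 3 + J (l(J) = J + 3 = 3 + J)
D = 32
B(Q, u) = 3 + Q + Q² (B(Q, u) = Q*Q + (3 + Q) = Q² + (3 + Q) = 3 + Q + Q²)
c(L) = √31 (c(L) = √(32 - 1) = √31)
c(B(1, a))² = (√31)² = 31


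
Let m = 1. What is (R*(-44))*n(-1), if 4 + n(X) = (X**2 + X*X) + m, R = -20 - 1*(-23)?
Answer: 132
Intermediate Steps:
R = 3 (R = -20 + 23 = 3)
n(X) = -3 + 2*X**2 (n(X) = -4 + ((X**2 + X*X) + 1) = -4 + ((X**2 + X**2) + 1) = -4 + (2*X**2 + 1) = -4 + (1 + 2*X**2) = -3 + 2*X**2)
(R*(-44))*n(-1) = (3*(-44))*(-3 + 2*(-1)**2) = -132*(-3 + 2*1) = -132*(-3 + 2) = -132*(-1) = 132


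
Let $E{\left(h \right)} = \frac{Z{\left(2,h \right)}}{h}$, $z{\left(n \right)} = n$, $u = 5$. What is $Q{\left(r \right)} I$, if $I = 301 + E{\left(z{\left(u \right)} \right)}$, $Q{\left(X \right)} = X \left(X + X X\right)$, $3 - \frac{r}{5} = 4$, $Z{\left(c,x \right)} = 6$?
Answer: $-30220$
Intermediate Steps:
$E{\left(h \right)} = \frac{6}{h}$
$r = -5$ ($r = 15 - 20 = -5$)
$Q{\left(X \right)} = X \left(X + X^{2}\right)$
$I = \frac{1511}{5}$ ($I = 301 + \frac{6}{5} = \frac{1511}{5} \approx 302.2$)
$Q{\left(r \right)} I = \left(-5\right)^{2} \left(1 - 5\right) \frac{1511}{5} = 25 \left(-4\right) \frac{1511}{5} = \left(-100\right) \frac{1511}{5} = -30220$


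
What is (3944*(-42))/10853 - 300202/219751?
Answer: -5665629422/340708229 ≈ -16.629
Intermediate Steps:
(3944*(-42))/10853 - 300202/219751 = -165648*1/10853 - 300202*1/219751 = -165648/10853 - 42886/31393 = -5665629422/340708229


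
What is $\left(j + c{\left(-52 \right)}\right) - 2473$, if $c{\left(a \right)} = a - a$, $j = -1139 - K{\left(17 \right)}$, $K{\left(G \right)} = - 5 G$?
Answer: $-3527$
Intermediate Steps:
$j = -1054$ ($j = -1139 - \left(-5\right) 17 = -1139 - -85 = -1139 + 85 = -1054$)
$c{\left(a \right)} = 0$
$\left(j + c{\left(-52 \right)}\right) - 2473 = \left(-1054 + 0\right) - 2473 = -1054 - 2473 = -3527$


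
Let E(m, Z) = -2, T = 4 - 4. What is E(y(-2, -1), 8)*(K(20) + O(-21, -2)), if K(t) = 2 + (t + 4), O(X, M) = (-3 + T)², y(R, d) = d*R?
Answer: -70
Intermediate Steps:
y(R, d) = R*d
T = 0
O(X, M) = 9 (O(X, M) = (-3 + 0)² = (-3)² = 9)
K(t) = 6 + t (K(t) = 2 + (4 + t) = 6 + t)
E(y(-2, -1), 8)*(K(20) + O(-21, -2)) = -2*((6 + 20) + 9) = -2*(26 + 9) = -2*35 = -70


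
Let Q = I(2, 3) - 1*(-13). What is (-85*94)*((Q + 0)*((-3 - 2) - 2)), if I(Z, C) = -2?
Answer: 615230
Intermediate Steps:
Q = 11 (Q = -2 - 1*(-13) = -2 + 13 = 11)
(-85*94)*((Q + 0)*((-3 - 2) - 2)) = (-85*94)*((11 + 0)*((-3 - 2) - 2)) = -87890*(-5 - 2) = -87890*(-7) = -7990*(-77) = 615230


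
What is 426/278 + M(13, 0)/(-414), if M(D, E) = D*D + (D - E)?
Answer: 31442/28773 ≈ 1.0928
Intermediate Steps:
M(D, E) = D + D**2 - E (M(D, E) = D**2 + (D - E) = D + D**2 - E)
426/278 + M(13, 0)/(-414) = 426/278 + (13 + 13**2 - 1*0)/(-414) = 426*(1/278) + (13 + 169 + 0)*(-1/414) = 213/139 + 182*(-1/414) = 213/139 - 91/207 = 31442/28773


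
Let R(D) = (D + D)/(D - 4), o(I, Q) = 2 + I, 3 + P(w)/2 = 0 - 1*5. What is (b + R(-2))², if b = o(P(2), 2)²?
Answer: 348100/9 ≈ 38678.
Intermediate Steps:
P(w) = -16 (P(w) = -6 + 2*(0 - 1*5) = -6 + 2*(0 - 5) = -6 + 2*(-5) = -6 - 10 = -16)
R(D) = 2*D/(-4 + D) (R(D) = (2*D)/(-4 + D) = 2*D/(-4 + D))
b = 196 (b = (2 - 16)² = (-14)² = 196)
(b + R(-2))² = (196 + 2*(-2)/(-4 - 2))² = (196 + 2*(-2)/(-6))² = (196 + 2*(-2)*(-⅙))² = (196 + ⅔)² = (590/3)² = 348100/9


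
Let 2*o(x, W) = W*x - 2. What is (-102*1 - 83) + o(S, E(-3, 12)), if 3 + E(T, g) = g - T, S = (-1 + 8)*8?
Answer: 150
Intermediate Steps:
S = 56 (S = 7*8 = 56)
E(T, g) = -3 + g - T (E(T, g) = -3 + (g - T) = -3 + g - T)
o(x, W) = -1 + W*x/2 (o(x, W) = (W*x - 2)/2 = (-2 + W*x)/2 = -1 + W*x/2)
(-102*1 - 83) + o(S, E(-3, 12)) = (-102*1 - 83) + (-1 + (½)*(-3 + 12 - 1*(-3))*56) = (-102 - 83) + (-1 + (½)*(-3 + 12 + 3)*56) = -185 + (-1 + (½)*12*56) = -185 + (-1 + 336) = -185 + 335 = 150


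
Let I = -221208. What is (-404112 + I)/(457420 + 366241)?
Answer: -625320/823661 ≈ -0.75920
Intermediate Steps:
(-404112 + I)/(457420 + 366241) = (-404112 - 221208)/(457420 + 366241) = -625320/823661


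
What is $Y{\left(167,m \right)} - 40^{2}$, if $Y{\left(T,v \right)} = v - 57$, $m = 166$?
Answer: $-1491$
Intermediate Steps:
$Y{\left(T,v \right)} = -57 + v$ ($Y{\left(T,v \right)} = v - 57 = -57 + v$)
$Y{\left(167,m \right)} - 40^{2} = \left(-57 + 166\right) - 40^{2} = 109 - 1600 = -1491$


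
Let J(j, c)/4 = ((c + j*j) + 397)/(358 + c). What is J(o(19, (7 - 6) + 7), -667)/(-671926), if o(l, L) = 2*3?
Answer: -156/34604189 ≈ -4.5081e-6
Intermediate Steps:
o(l, L) = 6
J(j, c) = 4*(397 + c + j²)/(358 + c) (J(j, c) = 4*(((c + j*j) + 397)/(358 + c)) = 4*(((c + j²) + 397)/(358 + c)) = 4*((397 + c + j²)/(358 + c)) = 4*(397 + c + j²)/(358 + c))
J(o(19, (7 - 6) + 7), -667)/(-671926) = (4*(397 - 667 + 6²)/(358 - 667))/(-671926) = (4*(397 - 667 + 36)/(-309))*(-1/671926) = (4*(-1/309)*(-234))*(-1/671926) = (312/103)*(-1/671926) = -156/34604189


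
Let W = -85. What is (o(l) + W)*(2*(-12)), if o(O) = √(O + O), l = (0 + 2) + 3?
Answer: 2040 - 24*√10 ≈ 1964.1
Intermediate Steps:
l = 5 (l = 2 + 3 = 5)
o(O) = √2*√O (o(O) = √(2*O) = √2*√O)
(o(l) + W)*(2*(-12)) = (√2*√5 - 85)*(2*(-12)) = (√10 - 85)*(-24) = (-85 + √10)*(-24) = 2040 - 24*√10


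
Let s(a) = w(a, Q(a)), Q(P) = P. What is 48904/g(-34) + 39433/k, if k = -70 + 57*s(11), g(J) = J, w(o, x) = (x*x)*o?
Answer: -1852717883/1288549 ≈ -1437.8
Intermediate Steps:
w(o, x) = o*x² (w(o, x) = x²*o = o*x²)
s(a) = a³ (s(a) = a*a² = a³)
k = 75797 (k = -70 + 57*11³ = -70 + 57*1331 = -70 + 75867 = 75797)
48904/g(-34) + 39433/k = 48904/(-34) + 39433/75797 = 48904*(-1/34) + 39433*(1/75797) = -24452/17 + 39433/75797 = -1852717883/1288549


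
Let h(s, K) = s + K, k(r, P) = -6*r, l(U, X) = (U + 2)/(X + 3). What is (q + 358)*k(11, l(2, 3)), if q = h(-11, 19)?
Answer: -24156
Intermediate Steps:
l(U, X) = (2 + U)/(3 + X)
h(s, K) = K + s
q = 8 (q = 19 - 11 = 8)
(q + 358)*k(11, l(2, 3)) = (8 + 358)*(-6*11) = 366*(-66) = -24156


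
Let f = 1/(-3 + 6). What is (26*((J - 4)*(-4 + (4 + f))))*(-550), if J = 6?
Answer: -28600/3 ≈ -9533.3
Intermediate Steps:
f = ⅓ (f = 1/3 = ⅓ ≈ 0.33333)
(26*((J - 4)*(-4 + (4 + f))))*(-550) = (26*((6 - 4)*(-4 + (4 + ⅓))))*(-550) = (26*(2*(-4 + 13/3)))*(-550) = (26*(2*(⅓)))*(-550) = (26*(⅔))*(-550) = (52/3)*(-550) = -28600/3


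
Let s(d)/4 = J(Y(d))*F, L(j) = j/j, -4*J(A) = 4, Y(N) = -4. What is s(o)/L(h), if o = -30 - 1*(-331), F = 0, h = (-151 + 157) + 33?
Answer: 0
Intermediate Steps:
J(A) = -1 (J(A) = -1/4*4 = -1)
h = 39 (h = 6 + 33 = 39)
L(j) = 1
o = 301 (o = -30 + 331 = 301)
s(d) = 0 (s(d) = 4*(-1*0) = 4*0 = 0)
s(o)/L(h) = 0/1 = 0*1 = 0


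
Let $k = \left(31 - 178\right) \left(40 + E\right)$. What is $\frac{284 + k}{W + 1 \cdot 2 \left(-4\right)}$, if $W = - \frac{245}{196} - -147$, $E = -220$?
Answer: $\frac{106976}{551} \approx 194.15$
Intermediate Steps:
$W = \frac{583}{4}$ ($W = \left(-245\right) \frac{1}{196} + 147 = - \frac{5}{4} + 147 = \frac{583}{4} \approx 145.75$)
$k = 26460$ ($k = \left(31 - 178\right) \left(40 - 220\right) = \left(-147\right) \left(-180\right) = 26460$)
$\frac{284 + k}{W + 1 \cdot 2 \left(-4\right)} = \frac{284 + 26460}{\frac{583}{4} + 1 \cdot 2 \left(-4\right)} = \frac{26744}{\frac{583}{4} + 2 \left(-4\right)} = \frac{26744}{\frac{583}{4} - 8} = \frac{26744}{\frac{551}{4}} = 26744 \cdot \frac{4}{551} = \frac{106976}{551}$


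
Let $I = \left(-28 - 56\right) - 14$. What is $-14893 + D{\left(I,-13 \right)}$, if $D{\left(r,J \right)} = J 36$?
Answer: $-15361$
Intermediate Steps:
$I = -98$ ($I = -84 - 14 = -98$)
$D{\left(r,J \right)} = 36 J$
$-14893 + D{\left(I,-13 \right)} = -14893 + 36 \left(-13\right) = -14893 - 468 = -15361$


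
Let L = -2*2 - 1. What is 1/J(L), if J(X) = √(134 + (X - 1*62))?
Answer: √67/67 ≈ 0.12217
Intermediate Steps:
L = -5 (L = -4 - 1 = -5)
J(X) = √(72 + X) (J(X) = √(134 + (X - 62)) = √(134 + (-62 + X)) = √(72 + X))
1/J(L) = 1/(√(72 - 5)) = 1/(√67) = √67/67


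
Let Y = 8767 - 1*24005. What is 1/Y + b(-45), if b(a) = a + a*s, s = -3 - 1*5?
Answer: 4799969/15238 ≈ 315.00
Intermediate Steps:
s = -8 (s = -3 - 5 = -8)
Y = -15238 (Y = 8767 - 24005 = -15238)
b(a) = -7*a (b(a) = a + a*(-8) = a - 8*a = -7*a)
1/Y + b(-45) = 1/(-15238) - 7*(-45) = -1/15238 + 315 = 4799969/15238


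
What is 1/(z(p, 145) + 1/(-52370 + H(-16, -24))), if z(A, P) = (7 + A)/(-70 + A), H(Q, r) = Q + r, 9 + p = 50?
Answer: -1519890/2515709 ≈ -0.60416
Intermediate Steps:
p = 41 (p = -9 + 50 = 41)
z(A, P) = (7 + A)/(-70 + A)
1/(z(p, 145) + 1/(-52370 + H(-16, -24))) = 1/((7 + 41)/(-70 + 41) + 1/(-52370 + (-16 - 24))) = 1/(48/(-29) + 1/(-52370 - 40)) = 1/(-1/29*48 + 1/(-52410)) = 1/(-48/29 - 1/52410) = 1/(-2515709/1519890) = -1519890/2515709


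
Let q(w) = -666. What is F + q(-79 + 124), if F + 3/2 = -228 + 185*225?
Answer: 81459/2 ≈ 40730.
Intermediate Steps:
F = 82791/2 (F = -3/2 + (-228 + 185*225) = -3/2 + (-228 + 41625) = -3/2 + 41397 = 82791/2 ≈ 41396.)
F + q(-79 + 124) = 82791/2 - 666 = 81459/2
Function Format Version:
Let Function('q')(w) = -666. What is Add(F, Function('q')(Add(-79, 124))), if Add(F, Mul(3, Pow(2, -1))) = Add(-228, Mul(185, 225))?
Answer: Rational(81459, 2) ≈ 40730.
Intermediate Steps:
F = Rational(82791, 2) (F = Add(Rational(-3, 2), Add(-228, Mul(185, 225))) = Add(Rational(-3, 2), Add(-228, 41625)) = Add(Rational(-3, 2), 41397) = Rational(82791, 2) ≈ 41396.)
Add(F, Function('q')(Add(-79, 124))) = Add(Rational(82791, 2), -666) = Rational(81459, 2)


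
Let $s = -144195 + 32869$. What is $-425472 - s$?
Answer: $-314146$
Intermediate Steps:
$s = -111326$
$-425472 - s = -425472 - -111326 = -425472 + 111326 = -314146$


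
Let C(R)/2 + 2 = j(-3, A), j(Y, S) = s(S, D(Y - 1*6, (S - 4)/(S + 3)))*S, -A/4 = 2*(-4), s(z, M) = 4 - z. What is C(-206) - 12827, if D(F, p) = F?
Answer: -14623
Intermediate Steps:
A = 32 (A = -8*(-4) = -4*(-8) = 32)
j(Y, S) = S*(4 - S) (j(Y, S) = (4 - S)*S = S*(4 - S))
C(R) = -1796 (C(R) = -4 + 2*(32*(4 - 1*32)) = -4 + 2*(32*(4 - 32)) = -4 + 2*(32*(-28)) = -4 + 2*(-896) = -4 - 1792 = -1796)
C(-206) - 12827 = -1796 - 12827 = -14623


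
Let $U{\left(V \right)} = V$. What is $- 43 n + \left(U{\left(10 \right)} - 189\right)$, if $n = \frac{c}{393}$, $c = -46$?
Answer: $- \frac{68369}{393} \approx -173.97$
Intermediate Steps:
$n = - \frac{46}{393} \approx -0.11705$
$- 43 n + \left(U{\left(10 \right)} - 189\right) = \left(-43\right) \left(- \frac{46}{393}\right) + \left(10 - 189\right) = \frac{1978}{393} + \left(10 - 189\right) = \frac{1978}{393} - 179 = - \frac{68369}{393}$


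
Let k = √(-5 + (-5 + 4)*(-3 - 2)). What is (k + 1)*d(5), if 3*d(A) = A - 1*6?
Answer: -⅓ ≈ -0.33333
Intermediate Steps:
d(A) = -2 + A/3 (d(A) = (A - 1*6)/3 = (A - 6)/3 = (-6 + A)/3 = -2 + A/3)
k = 0 (k = √(-5 - 1*(-5)) = √(-5 + 5) = √0 = 0)
(k + 1)*d(5) = (0 + 1)*(-2 + (⅓)*5) = 1*(-2 + 5/3) = 1*(-⅓) = -⅓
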